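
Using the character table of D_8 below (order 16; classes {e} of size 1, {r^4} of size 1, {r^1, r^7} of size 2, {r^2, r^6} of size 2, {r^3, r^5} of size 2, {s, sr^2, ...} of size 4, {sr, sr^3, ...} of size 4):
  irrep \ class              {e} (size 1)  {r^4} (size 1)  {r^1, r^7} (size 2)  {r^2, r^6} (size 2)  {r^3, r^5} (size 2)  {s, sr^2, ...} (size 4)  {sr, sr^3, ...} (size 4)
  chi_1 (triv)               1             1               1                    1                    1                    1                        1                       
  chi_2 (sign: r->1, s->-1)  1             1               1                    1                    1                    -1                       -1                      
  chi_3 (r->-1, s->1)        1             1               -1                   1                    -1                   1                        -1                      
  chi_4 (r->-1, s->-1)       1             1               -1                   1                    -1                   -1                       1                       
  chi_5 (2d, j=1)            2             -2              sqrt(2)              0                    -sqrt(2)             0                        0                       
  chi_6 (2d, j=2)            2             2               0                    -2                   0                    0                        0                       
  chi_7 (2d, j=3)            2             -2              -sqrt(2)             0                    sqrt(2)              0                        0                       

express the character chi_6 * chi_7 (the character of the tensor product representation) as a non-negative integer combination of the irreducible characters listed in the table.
chi_6 tensor chi_7 = chi_5 + chi_7 (all other irreducibles have multiplicity 0).

Proof sketch: The character of a tensor product is the pointwise product (chi_6 * chi_7)(C) = chi_6(C) * chi_7(C):
  {e}: (2)*(2), {r^4}: (2)*(-2), {r^1, r^7}: (0)*(-sqrt(2)), {r^2, r^6}: (-2)*(0), {r^3, r^5}: (0)*(sqrt(2)), {s, sr^2, ...}: (0)*(0), {sr, sr^3, ...}: (0)*(0)
so (chi_6 * chi_7) takes values
  {e} -> 4, {r^4} -> -4, {r^1, r^7} -> 0, {r^2, r^6} -> 0, {r^3, r^5} -> 0, {s, sr^2, ...} -> 0, {sr, sr^3, ...} -> 0.
Now take the inner product of this character with each irreducible chi from the table, <chi_6*chi_7, chi> = (1/16) sum_C |C| (chi_6*chi_7)(C) conj(chi(C)):
  <chi_6*chi_7, chi_1> = (1/16)[1*(4)*conj(1) + 1*(-4)*conj(1) + 2*(0)*conj(1) + 2*(0)*conj(1) + 2*(0)*conj(1) + 4*(0)*conj(1) + 4*(0)*conj(1)]
      = (1/16)[(4) + (-4) + (0) + (0) + (0) + (0) + (0)] = 0/16 = 0
  <chi_6*chi_7, chi_2> = (1/16)[1*(4)*conj(1) + 1*(-4)*conj(1) + 2*(0)*conj(1) + 2*(0)*conj(1) + 2*(0)*conj(1) + 4*(0)*conj(-1) + 4*(0)*conj(-1)]
      = (1/16)[(4) + (-4) + (0) + (0) + (0) + (0) + (0)] = 0/16 = 0
  <chi_6*chi_7, chi_3> = (1/16)[1*(4)*conj(1) + 1*(-4)*conj(1) + 2*(0)*conj(-1) + 2*(0)*conj(1) + 2*(0)*conj(-1) + 4*(0)*conj(1) + 4*(0)*conj(-1)]
      = (1/16)[(4) + (-4) + (0) + (0) + (0) + (0) + (0)] = 0/16 = 0
  <chi_6*chi_7, chi_4> = (1/16)[1*(4)*conj(1) + 1*(-4)*conj(1) + 2*(0)*conj(-1) + 2*(0)*conj(1) + 2*(0)*conj(-1) + 4*(0)*conj(-1) + 4*(0)*conj(1)]
      = (1/16)[(4) + (-4) + (0) + (0) + (0) + (0) + (0)] = 0/16 = 0
  <chi_6*chi_7, chi_5> = (1/16)[1*(4)*conj(2) + 1*(-4)*conj(-2) + 2*(0)*conj(sqrt(2)) + 2*(0)*conj(0) + 2*(0)*conj(-sqrt(2)) + 4*(0)*conj(0) + 4*(0)*conj(0)]
      = (1/16)[(8) + (8) + (0) + (0) + (0) + (0) + (0)] = 16/16 = 1
  <chi_6*chi_7, chi_6> = (1/16)[1*(4)*conj(2) + 1*(-4)*conj(2) + 2*(0)*conj(0) + 2*(0)*conj(-2) + 2*(0)*conj(0) + 4*(0)*conj(0) + 4*(0)*conj(0)]
      = (1/16)[(8) + (-8) + (0) + (0) + (0) + (0) + (0)] = 0/16 = 0
  <chi_6*chi_7, chi_7> = (1/16)[1*(4)*conj(2) + 1*(-4)*conj(-2) + 2*(0)*conj(-sqrt(2)) + 2*(0)*conj(0) + 2*(0)*conj(sqrt(2)) + 4*(0)*conj(0) + 4*(0)*conj(0)]
      = (1/16)[(8) + (8) + (0) + (0) + (0) + (0) + (0)] = 16/16 = 1
Hence the multiplicities are chi_5: 1, chi_7: 1. Dimension check: dim(chi_6)*dim(chi_7) = 2*2 = 4 and sum (mult * dim) = 1*2 + 1*2 = 4.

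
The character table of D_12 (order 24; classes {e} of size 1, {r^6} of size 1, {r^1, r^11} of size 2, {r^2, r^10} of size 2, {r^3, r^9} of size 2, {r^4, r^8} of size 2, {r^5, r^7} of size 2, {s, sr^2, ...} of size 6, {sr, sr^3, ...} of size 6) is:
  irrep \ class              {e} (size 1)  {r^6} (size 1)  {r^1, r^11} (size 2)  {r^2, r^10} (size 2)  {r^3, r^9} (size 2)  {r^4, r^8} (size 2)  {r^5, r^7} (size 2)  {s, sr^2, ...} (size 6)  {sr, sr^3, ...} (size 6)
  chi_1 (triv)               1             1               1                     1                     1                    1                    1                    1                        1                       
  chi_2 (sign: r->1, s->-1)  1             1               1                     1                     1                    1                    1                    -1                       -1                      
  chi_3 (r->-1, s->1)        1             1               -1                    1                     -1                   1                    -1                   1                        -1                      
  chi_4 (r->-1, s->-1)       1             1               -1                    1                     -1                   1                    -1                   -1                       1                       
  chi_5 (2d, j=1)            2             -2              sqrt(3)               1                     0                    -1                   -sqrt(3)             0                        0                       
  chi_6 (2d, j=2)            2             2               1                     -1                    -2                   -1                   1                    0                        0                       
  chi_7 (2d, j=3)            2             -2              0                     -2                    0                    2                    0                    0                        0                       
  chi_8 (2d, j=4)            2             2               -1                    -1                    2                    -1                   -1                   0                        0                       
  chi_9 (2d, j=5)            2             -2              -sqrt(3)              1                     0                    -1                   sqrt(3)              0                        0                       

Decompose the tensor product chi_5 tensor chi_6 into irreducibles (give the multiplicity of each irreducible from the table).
chi_5 tensor chi_6 = chi_5 + chi_7 (all other irreducibles have multiplicity 0).

Proof sketch: The character of a tensor product is the pointwise product (chi_5 * chi_6)(C) = chi_5(C) * chi_6(C):
  {e}: (2)*(2), {r^6}: (-2)*(2), {r^1, r^11}: (sqrt(3))*(1), {r^2, r^10}: (1)*(-1), {r^3, r^9}: (0)*(-2), {r^4, r^8}: (-1)*(-1), {r^5, r^7}: (-sqrt(3))*(1), {s, sr^2, ...}: (0)*(0), {sr, sr^3, ...}: (0)*(0)
so (chi_5 * chi_6) takes values
  {e} -> 4, {r^6} -> -4, {r^1, r^11} -> sqrt(3), {r^2, r^10} -> -1, {r^3, r^9} -> 0, {r^4, r^8} -> 1, {r^5, r^7} -> -sqrt(3), {s, sr^2, ...} -> 0, {sr, sr^3, ...} -> 0.
Now take the inner product of this character with each irreducible chi from the table, <chi_5*chi_6, chi> = (1/24) sum_C |C| (chi_5*chi_6)(C) conj(chi(C)):
  <chi_5*chi_6, chi_1> = (1/24)[1*(4)*conj(1) + 1*(-4)*conj(1) + 2*(sqrt(3))*conj(1) + 2*(-1)*conj(1) + 2*(0)*conj(1) + 2*(1)*conj(1) + 2*(-sqrt(3))*conj(1) + 6*(0)*conj(1) + 6*(0)*conj(1)]
      = (1/24)[(4) + (-4) + (2*sqrt(3)) + (-2) + (0) + (2) + (-2*sqrt(3)) + (0) + (0)] = 0/24 = 0
  <chi_5*chi_6, chi_2> = (1/24)[1*(4)*conj(1) + 1*(-4)*conj(1) + 2*(sqrt(3))*conj(1) + 2*(-1)*conj(1) + 2*(0)*conj(1) + 2*(1)*conj(1) + 2*(-sqrt(3))*conj(1) + 6*(0)*conj(-1) + 6*(0)*conj(-1)]
      = (1/24)[(4) + (-4) + (2*sqrt(3)) + (-2) + (0) + (2) + (-2*sqrt(3)) + (0) + (0)] = 0/24 = 0
  <chi_5*chi_6, chi_3> = (1/24)[1*(4)*conj(1) + 1*(-4)*conj(1) + 2*(sqrt(3))*conj(-1) + 2*(-1)*conj(1) + 2*(0)*conj(-1) + 2*(1)*conj(1) + 2*(-sqrt(3))*conj(-1) + 6*(0)*conj(1) + 6*(0)*conj(-1)]
      = (1/24)[(4) + (-4) + (-2*sqrt(3)) + (-2) + (0) + (2) + (2*sqrt(3)) + (0) + (0)] = 0/24 = 0
  <chi_5*chi_6, chi_4> = (1/24)[1*(4)*conj(1) + 1*(-4)*conj(1) + 2*(sqrt(3))*conj(-1) + 2*(-1)*conj(1) + 2*(0)*conj(-1) + 2*(1)*conj(1) + 2*(-sqrt(3))*conj(-1) + 6*(0)*conj(-1) + 6*(0)*conj(1)]
      = (1/24)[(4) + (-4) + (-2*sqrt(3)) + (-2) + (0) + (2) + (2*sqrt(3)) + (0) + (0)] = 0/24 = 0
  <chi_5*chi_6, chi_5> = (1/24)[1*(4)*conj(2) + 1*(-4)*conj(-2) + 2*(sqrt(3))*conj(sqrt(3)) + 2*(-1)*conj(1) + 2*(0)*conj(0) + 2*(1)*conj(-1) + 2*(-sqrt(3))*conj(-sqrt(3)) + 6*(0)*conj(0) + 6*(0)*conj(0)]
      = (1/24)[(8) + (8) + (6) + (-2) + (0) + (-2) + (6) + (0) + (0)] = 24/24 = 1
  <chi_5*chi_6, chi_6> = (1/24)[1*(4)*conj(2) + 1*(-4)*conj(2) + 2*(sqrt(3))*conj(1) + 2*(-1)*conj(-1) + 2*(0)*conj(-2) + 2*(1)*conj(-1) + 2*(-sqrt(3))*conj(1) + 6*(0)*conj(0) + 6*(0)*conj(0)]
      = (1/24)[(8) + (-8) + (2*sqrt(3)) + (2) + (0) + (-2) + (-2*sqrt(3)) + (0) + (0)] = 0/24 = 0
  <chi_5*chi_6, chi_7> = (1/24)[1*(4)*conj(2) + 1*(-4)*conj(-2) + 2*(sqrt(3))*conj(0) + 2*(-1)*conj(-2) + 2*(0)*conj(0) + 2*(1)*conj(2) + 2*(-sqrt(3))*conj(0) + 6*(0)*conj(0) + 6*(0)*conj(0)]
      = (1/24)[(8) + (8) + (0) + (4) + (0) + (4) + (0) + (0) + (0)] = 24/24 = 1
  <chi_5*chi_6, chi_8> = (1/24)[1*(4)*conj(2) + 1*(-4)*conj(2) + 2*(sqrt(3))*conj(-1) + 2*(-1)*conj(-1) + 2*(0)*conj(2) + 2*(1)*conj(-1) + 2*(-sqrt(3))*conj(-1) + 6*(0)*conj(0) + 6*(0)*conj(0)]
      = (1/24)[(8) + (-8) + (-2*sqrt(3)) + (2) + (0) + (-2) + (2*sqrt(3)) + (0) + (0)] = 0/24 = 0
  <chi_5*chi_6, chi_9> = (1/24)[1*(4)*conj(2) + 1*(-4)*conj(-2) + 2*(sqrt(3))*conj(-sqrt(3)) + 2*(-1)*conj(1) + 2*(0)*conj(0) + 2*(1)*conj(-1) + 2*(-sqrt(3))*conj(sqrt(3)) + 6*(0)*conj(0) + 6*(0)*conj(0)]
      = (1/24)[(8) + (8) + (-6) + (-2) + (0) + (-2) + (-6) + (0) + (0)] = 0/24 = 0
Hence the multiplicities are chi_5: 1, chi_7: 1. Dimension check: dim(chi_5)*dim(chi_6) = 2*2 = 4 and sum (mult * dim) = 1*2 + 1*2 = 4.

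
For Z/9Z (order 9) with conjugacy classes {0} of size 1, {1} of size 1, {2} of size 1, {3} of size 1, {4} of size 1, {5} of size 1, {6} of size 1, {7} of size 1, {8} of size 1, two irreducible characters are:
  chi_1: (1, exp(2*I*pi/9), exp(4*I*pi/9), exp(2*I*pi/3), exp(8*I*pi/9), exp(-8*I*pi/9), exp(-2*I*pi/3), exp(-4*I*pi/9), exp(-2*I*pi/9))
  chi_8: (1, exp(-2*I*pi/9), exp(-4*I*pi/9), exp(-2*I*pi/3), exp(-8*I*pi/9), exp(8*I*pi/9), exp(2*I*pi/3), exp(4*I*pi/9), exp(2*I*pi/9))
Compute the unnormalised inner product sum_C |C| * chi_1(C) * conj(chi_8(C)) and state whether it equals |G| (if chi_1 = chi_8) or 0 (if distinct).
Sum = 0; so <chi_1, chi_8> = 0 (distinct irreducibles are orthogonal).

Solution. Compute term by term over conjugacy classes (|C| * chi_1(C) * conj(chi_8(C))):
  1*(1)*conj(1) + 1*(exp(2*I*pi/9))*conj(exp(-2*I*pi/9)) + 1*(exp(4*I*pi/9))*conj(exp(-4*I*pi/9)) + 1*(exp(2*I*pi/3))*conj(exp(-2*I*pi/3)) + 1*(exp(8*I*pi/9))*conj(exp(-8*I*pi/9)) + 1*(exp(-8*I*pi/9))*conj(exp(8*I*pi/9)) + 1*(exp(-2*I*pi/3))*conj(exp(2*I*pi/3)) + 1*(exp(-4*I*pi/9))*conj(exp(4*I*pi/9)) + 1*(exp(-2*I*pi/9))*conj(exp(2*I*pi/9))
  = (1) + (exp(4*I*pi/9)) + (exp(8*I*pi/9)) + (exp(-2*I*pi/3)) + (exp(-2*I*pi/9)) + (exp(2*I*pi/9)) + (exp(2*I*pi/3)) + (exp(-8*I*pi/9)) + (exp(-4*I*pi/9))
  = 0.
(Exp terms are combined using exp(i*s)*conj(exp(i*t)) = exp(i*(s-t)), and sums of them are collapsed using the identity that for every m > 1 the m distinct m-th roots of unity sum to 0, e.g. 1 + exp(2*I*pi/3) + exp(-2*I*pi/3) = 0.)
Dividing by |G| = 9 gives 0/9 = 0, matching the row-orthogonality relation <chi_1, chi_8> = [chi_1 = chi_8].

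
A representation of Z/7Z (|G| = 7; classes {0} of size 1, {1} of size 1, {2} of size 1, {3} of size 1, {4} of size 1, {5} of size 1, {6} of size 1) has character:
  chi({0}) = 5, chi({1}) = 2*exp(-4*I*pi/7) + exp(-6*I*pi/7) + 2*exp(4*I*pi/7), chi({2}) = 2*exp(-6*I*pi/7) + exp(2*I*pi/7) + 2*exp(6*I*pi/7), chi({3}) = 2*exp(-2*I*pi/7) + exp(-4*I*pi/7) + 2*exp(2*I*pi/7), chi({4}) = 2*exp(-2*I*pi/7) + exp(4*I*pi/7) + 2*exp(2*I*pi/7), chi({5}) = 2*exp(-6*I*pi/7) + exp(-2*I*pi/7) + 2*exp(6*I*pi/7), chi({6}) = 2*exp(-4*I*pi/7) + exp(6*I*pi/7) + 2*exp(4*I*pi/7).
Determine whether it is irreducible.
Not irreducible (reducible): <chi, chi> = 9 > 1.

Explanation: <chi, chi> = (1/|G|) sum_C |C| * |chi(C)|^2 = (1/7)[1*|5|^2 + 1*|2*exp(-4*I*pi/7) + exp(-6*I*pi/7) + 2*exp(4*I*pi/7)|^2 + 1*|2*exp(-6*I*pi/7) + exp(2*I*pi/7) + 2*exp(6*I*pi/7)|^2 + 1*|2*exp(-2*I*pi/7) + exp(-4*I*pi/7) + 2*exp(2*I*pi/7)|^2 + 1*|2*exp(-2*I*pi/7) + exp(4*I*pi/7) + 2*exp(2*I*pi/7)|^2 + 1*|2*exp(-6*I*pi/7) + exp(-2*I*pi/7) + 2*exp(6*I*pi/7)|^2 + 1*|2*exp(-4*I*pi/7) + exp(6*I*pi/7) + 2*exp(4*I*pi/7)|^2]
  = (1/7)[(25) + (9 + 2*exp(-4*I*pi/7) + 4*exp(-6*I*pi/7) + 2*exp(-2*I*pi/7) + 2*exp(2*I*pi/7) + 4*exp(6*I*pi/7) + 2*exp(4*I*pi/7)) + (9 + 4*exp(-2*I*pi/7) + 2*exp(-4*I*pi/7) + 2*exp(-6*I*pi/7) + 2*exp(6*I*pi/7) + 2*exp(4*I*pi/7) + 4*exp(2*I*pi/7)) + (9 + 4*exp(-4*I*pi/7) + 2*exp(-2*I*pi/7) + 2*exp(-6*I*pi/7) + 2*exp(6*I*pi/7) + 2*exp(2*I*pi/7) + 4*exp(4*I*pi/7)) + (9 + 4*exp(-4*I*pi/7) + 2*exp(-2*I*pi/7) + 2*exp(-6*I*pi/7) + 2*exp(6*I*pi/7) + 2*exp(2*I*pi/7) + 4*exp(4*I*pi/7)) + (9 + 4*exp(-2*I*pi/7) + 2*exp(-4*I*pi/7) + 2*exp(-6*I*pi/7) + 2*exp(6*I*pi/7) + 2*exp(4*I*pi/7) + 4*exp(2*I*pi/7)) + (9 + 2*exp(-4*I*pi/7) + 4*exp(-6*I*pi/7) + 2*exp(-2*I*pi/7) + 2*exp(2*I*pi/7) + 4*exp(6*I*pi/7) + 2*exp(4*I*pi/7))] = 63/7 = 9.
(Exp terms are combined using exp(i*s)*conj(exp(i*t)) = exp(i*(s-t)), and sums of them are collapsed using the identity that for every m > 1 the m distinct m-th roots of unity sum to 0, e.g. 1 + exp(2*I*pi/3) + exp(-2*I*pi/3) = 0.)
A character is irreducible iff <chi, chi> = 1, so this representation is reducible.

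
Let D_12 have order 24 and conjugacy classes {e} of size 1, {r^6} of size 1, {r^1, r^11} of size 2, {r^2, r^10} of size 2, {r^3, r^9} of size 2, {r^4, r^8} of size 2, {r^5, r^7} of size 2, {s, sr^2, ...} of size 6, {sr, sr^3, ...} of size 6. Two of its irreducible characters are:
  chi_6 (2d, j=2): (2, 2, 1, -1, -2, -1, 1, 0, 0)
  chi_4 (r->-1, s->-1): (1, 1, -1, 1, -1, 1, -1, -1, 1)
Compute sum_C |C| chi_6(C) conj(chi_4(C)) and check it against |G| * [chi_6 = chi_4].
Sum = 0; so <chi_6, chi_4> = 0 (distinct irreducibles are orthogonal).

Working: Compute term by term over conjugacy classes (|C| * chi_6(C) * conj(chi_4(C))):
  1*(2)*conj(1) + 1*(2)*conj(1) + 2*(1)*conj(-1) + 2*(-1)*conj(1) + 2*(-2)*conj(-1) + 2*(-1)*conj(1) + 2*(1)*conj(-1) + 6*(0)*conj(-1) + 6*(0)*conj(1)
  = (2) + (2) + (-2) + (-2) + (4) + (-2) + (-2) + (0) + (0)
  = 0.
Dividing by |G| = 24 gives 0/24 = 0, matching the row-orthogonality relation <chi_6, chi_4> = [chi_6 = chi_4].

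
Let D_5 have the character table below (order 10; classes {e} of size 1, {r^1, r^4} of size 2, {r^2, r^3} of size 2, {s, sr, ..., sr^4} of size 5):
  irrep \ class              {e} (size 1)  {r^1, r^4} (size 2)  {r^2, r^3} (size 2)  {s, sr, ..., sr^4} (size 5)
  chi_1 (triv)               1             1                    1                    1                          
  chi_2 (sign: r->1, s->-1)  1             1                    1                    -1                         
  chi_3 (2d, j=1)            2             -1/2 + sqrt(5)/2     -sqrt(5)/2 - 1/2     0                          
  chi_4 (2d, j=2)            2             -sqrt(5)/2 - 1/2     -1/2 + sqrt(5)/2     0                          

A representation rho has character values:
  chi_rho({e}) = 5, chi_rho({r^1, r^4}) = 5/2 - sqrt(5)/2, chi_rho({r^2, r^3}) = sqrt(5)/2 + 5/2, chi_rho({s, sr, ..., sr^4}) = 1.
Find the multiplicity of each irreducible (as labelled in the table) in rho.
Multiplicities: chi_1: 2, chi_2: 1, chi_3: 0, chi_4: 1.

Reasoning: Use <chi_rho, chi> = (1/|G|) sum_C |C| * chi_rho(C) * conj(chi(C)) with |G| = 10 for each irreducible chi in the table:
  <chi_rho, chi_1> = (1/10)[1*(5)*conj(1) + 2*(5/2 - sqrt(5)/2)*conj(1) + 2*(sqrt(5)/2 + 5/2)*conj(1) + 5*(1)*conj(1)]
      = (1/10)[(5) + (5 - sqrt(5)) + (sqrt(5) + 5) + (5)] = 20/10 = 2
  <chi_rho, chi_2> = (1/10)[1*(5)*conj(1) + 2*(5/2 - sqrt(5)/2)*conj(1) + 2*(sqrt(5)/2 + 5/2)*conj(1) + 5*(1)*conj(-1)]
      = (1/10)[(5) + (5 - sqrt(5)) + (sqrt(5) + 5) + (-5)] = 10/10 = 1
  <chi_rho, chi_3> = (1/10)[1*(5)*conj(2) + 2*(5/2 - sqrt(5)/2)*conj(-1/2 + sqrt(5)/2) + 2*(sqrt(5)/2 + 5/2)*conj(-sqrt(5)/2 - 1/2) + 5*(1)*conj(0)]
      = (1/10)[(10) + (-5 + 3*sqrt(5)) + (-3*sqrt(5) - 5) + (0)] = 0/10 = 0
  <chi_rho, chi_4> = (1/10)[1*(5)*conj(2) + 2*(5/2 - sqrt(5)/2)*conj(-sqrt(5)/2 - 1/2) + 2*(sqrt(5)/2 + 5/2)*conj(-1/2 + sqrt(5)/2) + 5*(1)*conj(0)]
      = (1/10)[(10) + (-2*sqrt(5)) + (2*sqrt(5)) + (0)] = 10/10 = 1
Dimension check: dim(rho) = sum (mult * dim) = 2*1 + 1*1 + 0*2 + 1*2 = 5 = chi_rho(e) = 5.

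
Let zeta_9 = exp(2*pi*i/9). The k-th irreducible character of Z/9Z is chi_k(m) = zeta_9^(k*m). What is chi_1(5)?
chi_1(5) = zeta_9^5 = exp(-8*I*pi/9)

Details: chi_1(5) = zeta_9^(1*5) = zeta_9^5. Since zeta_9^9 = 1, this equals zeta_9^5 = exp(2*pi*i*5/9) = exp(-8*I*pi/9).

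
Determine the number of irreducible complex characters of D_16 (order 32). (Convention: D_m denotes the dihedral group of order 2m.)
11

Why: The number of irreducible complex representations of a finite group equals its number of conjugacy classes. D_16 has 11 conjugacy classes (n/2 + 3 for n even), so D_16 (order 32) has exactly 11 irreducible complex representations.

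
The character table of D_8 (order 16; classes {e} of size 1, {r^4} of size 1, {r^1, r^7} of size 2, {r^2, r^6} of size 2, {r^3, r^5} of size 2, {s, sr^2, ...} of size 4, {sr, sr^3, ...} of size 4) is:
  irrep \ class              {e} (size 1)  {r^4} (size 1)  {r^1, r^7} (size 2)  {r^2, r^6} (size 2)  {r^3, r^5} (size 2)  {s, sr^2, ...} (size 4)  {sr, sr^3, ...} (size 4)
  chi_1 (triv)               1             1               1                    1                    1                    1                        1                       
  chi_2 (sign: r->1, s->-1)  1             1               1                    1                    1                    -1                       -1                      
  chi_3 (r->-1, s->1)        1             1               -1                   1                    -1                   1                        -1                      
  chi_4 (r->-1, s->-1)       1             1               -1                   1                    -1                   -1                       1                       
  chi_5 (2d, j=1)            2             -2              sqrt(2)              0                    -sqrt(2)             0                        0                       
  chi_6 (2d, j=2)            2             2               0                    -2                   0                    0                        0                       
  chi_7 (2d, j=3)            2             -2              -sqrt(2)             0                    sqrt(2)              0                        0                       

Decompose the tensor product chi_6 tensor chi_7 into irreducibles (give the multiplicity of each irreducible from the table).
chi_6 tensor chi_7 = chi_5 + chi_7 (all other irreducibles have multiplicity 0).

Proof sketch: The character of a tensor product is the pointwise product (chi_6 * chi_7)(C) = chi_6(C) * chi_7(C):
  {e}: (2)*(2), {r^4}: (2)*(-2), {r^1, r^7}: (0)*(-sqrt(2)), {r^2, r^6}: (-2)*(0), {r^3, r^5}: (0)*(sqrt(2)), {s, sr^2, ...}: (0)*(0), {sr, sr^3, ...}: (0)*(0)
so (chi_6 * chi_7) takes values
  {e} -> 4, {r^4} -> -4, {r^1, r^7} -> 0, {r^2, r^6} -> 0, {r^3, r^5} -> 0, {s, sr^2, ...} -> 0, {sr, sr^3, ...} -> 0.
Now take the inner product of this character with each irreducible chi from the table, <chi_6*chi_7, chi> = (1/16) sum_C |C| (chi_6*chi_7)(C) conj(chi(C)):
  <chi_6*chi_7, chi_1> = (1/16)[1*(4)*conj(1) + 1*(-4)*conj(1) + 2*(0)*conj(1) + 2*(0)*conj(1) + 2*(0)*conj(1) + 4*(0)*conj(1) + 4*(0)*conj(1)]
      = (1/16)[(4) + (-4) + (0) + (0) + (0) + (0) + (0)] = 0/16 = 0
  <chi_6*chi_7, chi_2> = (1/16)[1*(4)*conj(1) + 1*(-4)*conj(1) + 2*(0)*conj(1) + 2*(0)*conj(1) + 2*(0)*conj(1) + 4*(0)*conj(-1) + 4*(0)*conj(-1)]
      = (1/16)[(4) + (-4) + (0) + (0) + (0) + (0) + (0)] = 0/16 = 0
  <chi_6*chi_7, chi_3> = (1/16)[1*(4)*conj(1) + 1*(-4)*conj(1) + 2*(0)*conj(-1) + 2*(0)*conj(1) + 2*(0)*conj(-1) + 4*(0)*conj(1) + 4*(0)*conj(-1)]
      = (1/16)[(4) + (-4) + (0) + (0) + (0) + (0) + (0)] = 0/16 = 0
  <chi_6*chi_7, chi_4> = (1/16)[1*(4)*conj(1) + 1*(-4)*conj(1) + 2*(0)*conj(-1) + 2*(0)*conj(1) + 2*(0)*conj(-1) + 4*(0)*conj(-1) + 4*(0)*conj(1)]
      = (1/16)[(4) + (-4) + (0) + (0) + (0) + (0) + (0)] = 0/16 = 0
  <chi_6*chi_7, chi_5> = (1/16)[1*(4)*conj(2) + 1*(-4)*conj(-2) + 2*(0)*conj(sqrt(2)) + 2*(0)*conj(0) + 2*(0)*conj(-sqrt(2)) + 4*(0)*conj(0) + 4*(0)*conj(0)]
      = (1/16)[(8) + (8) + (0) + (0) + (0) + (0) + (0)] = 16/16 = 1
  <chi_6*chi_7, chi_6> = (1/16)[1*(4)*conj(2) + 1*(-4)*conj(2) + 2*(0)*conj(0) + 2*(0)*conj(-2) + 2*(0)*conj(0) + 4*(0)*conj(0) + 4*(0)*conj(0)]
      = (1/16)[(8) + (-8) + (0) + (0) + (0) + (0) + (0)] = 0/16 = 0
  <chi_6*chi_7, chi_7> = (1/16)[1*(4)*conj(2) + 1*(-4)*conj(-2) + 2*(0)*conj(-sqrt(2)) + 2*(0)*conj(0) + 2*(0)*conj(sqrt(2)) + 4*(0)*conj(0) + 4*(0)*conj(0)]
      = (1/16)[(8) + (8) + (0) + (0) + (0) + (0) + (0)] = 16/16 = 1
Hence the multiplicities are chi_5: 1, chi_7: 1. Dimension check: dim(chi_6)*dim(chi_7) = 2*2 = 4 and sum (mult * dim) = 1*2 + 1*2 = 4.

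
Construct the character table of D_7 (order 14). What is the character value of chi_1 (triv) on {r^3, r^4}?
Conjugacy classes: {e} of size 1, {r^1, r^6} of size 2, {r^2, r^5} of size 2, {r^3, r^4} of size 2, {s, sr, ..., sr^6} of size 7.
Character table:
  irrep \ class              {e} (size 1)  {r^1, r^6} (size 2)  {r^2, r^5} (size 2)  {r^3, r^4} (size 2)  {s, sr, ..., sr^6} (size 7)
  chi_1 (triv)               1             1                    1                    1                    1                          
  chi_2 (sign: r->1, s->-1)  1             1                    1                    1                    -1                         
  chi_3 (2d, j=1)            2             2*cos(2*pi/7)        -2*cos(3*pi/7)       -2*cos(pi/7)         0                          
  chi_4 (2d, j=2)            2             -2*cos(3*pi/7)       -2*cos(pi/7)         2*cos(2*pi/7)        0                          
  chi_5 (2d, j=3)            2             -2*cos(pi/7)         2*cos(2*pi/7)        -2*cos(3*pi/7)       0                          

Spot check: chi_1 (triv) on {r^3, r^4} = 1.

Solution. D_7 has order 2*7 = 14 with 5 conjugacy classes, hence 5 irreducibles. Sum of squared dims 1 + 1 + 4 + 4 + 4 = 14 = |G|. Linear characters come from the abelianisation; the 2-dimensional irreps have character r^k -> 2*cos(2*pi*j*k/7), reflections -> 0.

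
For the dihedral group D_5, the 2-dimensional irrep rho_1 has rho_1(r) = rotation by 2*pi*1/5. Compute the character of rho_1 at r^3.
chi_{rho_1}(r^3) = 2*cos(2*pi*1*3/5) = -sqrt(5)/2 - 1/2

Explanation: rho_1(r^3) is rotation by angle 2*pi*1*3/5, whose trace is 2*cos(2*pi*1*3/5) = -sqrt(5)/2 - 1/2.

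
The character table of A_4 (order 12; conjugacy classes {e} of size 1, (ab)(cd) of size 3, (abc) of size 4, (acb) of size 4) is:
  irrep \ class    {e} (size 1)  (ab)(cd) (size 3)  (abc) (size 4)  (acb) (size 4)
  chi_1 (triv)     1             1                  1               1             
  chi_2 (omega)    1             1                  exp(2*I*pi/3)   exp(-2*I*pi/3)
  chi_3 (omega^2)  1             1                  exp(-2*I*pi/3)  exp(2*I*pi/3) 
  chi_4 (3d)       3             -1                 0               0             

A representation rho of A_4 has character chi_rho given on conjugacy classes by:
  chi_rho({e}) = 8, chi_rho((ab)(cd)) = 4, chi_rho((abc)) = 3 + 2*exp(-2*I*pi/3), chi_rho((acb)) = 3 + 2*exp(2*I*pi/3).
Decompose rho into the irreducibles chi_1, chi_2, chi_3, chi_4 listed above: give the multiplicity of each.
Multiplicities: chi_1: 3, chi_2: 0, chi_3: 2, chi_4: 1.

Proof sketch: Use <chi_rho, chi> = (1/|G|) sum_C |C| * chi_rho(C) * conj(chi(C)) with |G| = 12 for each irreducible chi in the table:
  <chi_rho, chi_1> = (1/12)[1*(8)*conj(1) + 3*(4)*conj(1) + 4*(3 + 2*exp(-2*I*pi/3))*conj(1) + 4*(3 + 2*exp(2*I*pi/3))*conj(1)]
      = (1/12)[(8) + (12) + (12 + 8*exp(-2*I*pi/3)) + (12 + 8*exp(2*I*pi/3))] = 36/12 = 3
  <chi_rho, chi_2> = (1/12)[1*(8)*conj(1) + 3*(4)*conj(1) + 4*(3 + 2*exp(-2*I*pi/3))*conj(exp(2*I*pi/3)) + 4*(3 + 2*exp(2*I*pi/3))*conj(exp(-2*I*pi/3))]
      = (1/12)[(8) + (12) + (12*exp(-2*I*pi/3) + 8*exp(2*I*pi/3)) + (8*exp(-2*I*pi/3) + 12*exp(2*I*pi/3))] = 0/12 = 0
  <chi_rho, chi_3> = (1/12)[1*(8)*conj(1) + 3*(4)*conj(1) + 4*(3 + 2*exp(-2*I*pi/3))*conj(exp(-2*I*pi/3)) + 4*(3 + 2*exp(2*I*pi/3))*conj(exp(2*I*pi/3))]
      = (1/12)[(8) + (12) + (8 + 12*exp(2*I*pi/3)) + (8 + 12*exp(-2*I*pi/3))] = 24/12 = 2
  <chi_rho, chi_4> = (1/12)[1*(8)*conj(3) + 3*(4)*conj(-1) + 4*(3 + 2*exp(-2*I*pi/3))*conj(0) + 4*(3 + 2*exp(2*I*pi/3))*conj(0)]
      = (1/12)[(24) + (-12) + (0) + (0)] = 12/12 = 1
(Exp terms are combined using exp(i*s)*conj(exp(i*t)) = exp(i*(s-t)), and sums of them are collapsed using the identity that for every m > 1 the m distinct m-th roots of unity sum to 0, e.g. 1 + exp(2*I*pi/3) + exp(-2*I*pi/3) = 0.)
Dimension check: dim(rho) = sum (mult * dim) = 3*1 + 0*1 + 2*1 + 1*3 = 8 = chi_rho(e) = 8.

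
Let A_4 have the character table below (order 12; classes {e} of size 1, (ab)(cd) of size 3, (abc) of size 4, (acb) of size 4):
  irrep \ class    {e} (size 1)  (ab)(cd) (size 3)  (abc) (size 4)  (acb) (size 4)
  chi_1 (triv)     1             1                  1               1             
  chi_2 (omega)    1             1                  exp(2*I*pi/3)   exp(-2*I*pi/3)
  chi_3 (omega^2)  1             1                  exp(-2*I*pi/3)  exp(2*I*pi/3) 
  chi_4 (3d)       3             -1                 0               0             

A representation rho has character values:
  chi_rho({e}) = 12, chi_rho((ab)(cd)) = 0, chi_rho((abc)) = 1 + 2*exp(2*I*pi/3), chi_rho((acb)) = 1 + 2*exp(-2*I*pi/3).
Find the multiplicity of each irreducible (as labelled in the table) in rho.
Multiplicities: chi_1: 1, chi_2: 2, chi_3: 0, chi_4: 3.

Argument: Use <chi_rho, chi> = (1/|G|) sum_C |C| * chi_rho(C) * conj(chi(C)) with |G| = 12 for each irreducible chi in the table:
  <chi_rho, chi_1> = (1/12)[1*(12)*conj(1) + 3*(0)*conj(1) + 4*(1 + 2*exp(2*I*pi/3))*conj(1) + 4*(1 + 2*exp(-2*I*pi/3))*conj(1)]
      = (1/12)[(12) + (0) + (4 + 8*exp(2*I*pi/3)) + (4 + 8*exp(-2*I*pi/3))] = 12/12 = 1
  <chi_rho, chi_2> = (1/12)[1*(12)*conj(1) + 3*(0)*conj(1) + 4*(1 + 2*exp(2*I*pi/3))*conj(exp(2*I*pi/3)) + 4*(1 + 2*exp(-2*I*pi/3))*conj(exp(-2*I*pi/3))]
      = (1/12)[(12) + (0) + (8 + 4*exp(-2*I*pi/3)) + (8 + 4*exp(2*I*pi/3))] = 24/12 = 2
  <chi_rho, chi_3> = (1/12)[1*(12)*conj(1) + 3*(0)*conj(1) + 4*(1 + 2*exp(2*I*pi/3))*conj(exp(-2*I*pi/3)) + 4*(1 + 2*exp(-2*I*pi/3))*conj(exp(2*I*pi/3))]
      = (1/12)[(12) + (0) + (8*exp(-2*I*pi/3) + 4*exp(2*I*pi/3)) + (4*exp(-2*I*pi/3) + 8*exp(2*I*pi/3))] = 0/12 = 0
  <chi_rho, chi_4> = (1/12)[1*(12)*conj(3) + 3*(0)*conj(-1) + 4*(1 + 2*exp(2*I*pi/3))*conj(0) + 4*(1 + 2*exp(-2*I*pi/3))*conj(0)]
      = (1/12)[(36) + (0) + (0) + (0)] = 36/12 = 3
(Exp terms are combined using exp(i*s)*conj(exp(i*t)) = exp(i*(s-t)), and sums of them are collapsed using the identity that for every m > 1 the m distinct m-th roots of unity sum to 0, e.g. 1 + exp(2*I*pi/3) + exp(-2*I*pi/3) = 0.)
Dimension check: dim(rho) = sum (mult * dim) = 1*1 + 2*1 + 0*1 + 3*3 = 12 = chi_rho(e) = 12.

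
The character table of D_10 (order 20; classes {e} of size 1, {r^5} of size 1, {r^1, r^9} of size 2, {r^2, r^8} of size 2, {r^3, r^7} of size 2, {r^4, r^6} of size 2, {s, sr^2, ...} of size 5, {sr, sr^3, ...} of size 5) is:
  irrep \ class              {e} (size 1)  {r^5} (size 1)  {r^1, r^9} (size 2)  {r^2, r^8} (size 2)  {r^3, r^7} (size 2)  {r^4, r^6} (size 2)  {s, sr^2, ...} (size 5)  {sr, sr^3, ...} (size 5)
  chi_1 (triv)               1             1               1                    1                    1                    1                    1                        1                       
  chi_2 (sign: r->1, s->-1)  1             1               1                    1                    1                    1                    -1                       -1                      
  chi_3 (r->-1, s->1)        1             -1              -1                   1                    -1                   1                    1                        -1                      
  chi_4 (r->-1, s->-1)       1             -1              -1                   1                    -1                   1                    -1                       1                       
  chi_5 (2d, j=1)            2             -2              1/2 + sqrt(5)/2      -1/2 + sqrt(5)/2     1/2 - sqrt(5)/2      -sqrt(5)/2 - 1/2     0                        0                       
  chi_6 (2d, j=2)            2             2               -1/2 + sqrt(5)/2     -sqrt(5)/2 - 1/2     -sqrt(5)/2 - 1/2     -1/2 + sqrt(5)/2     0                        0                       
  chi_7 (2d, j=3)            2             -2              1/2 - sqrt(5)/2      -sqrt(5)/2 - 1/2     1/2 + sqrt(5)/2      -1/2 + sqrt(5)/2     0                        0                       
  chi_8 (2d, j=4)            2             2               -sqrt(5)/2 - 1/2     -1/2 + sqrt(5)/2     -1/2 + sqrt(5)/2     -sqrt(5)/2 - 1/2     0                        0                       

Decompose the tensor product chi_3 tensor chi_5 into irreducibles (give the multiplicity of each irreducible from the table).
chi_3 tensor chi_5 = chi_8 (all other irreducibles have multiplicity 0).

Reasoning: The character of a tensor product is the pointwise product (chi_3 * chi_5)(C) = chi_3(C) * chi_5(C):
  {e}: (1)*(2), {r^5}: (-1)*(-2), {r^1, r^9}: (-1)*(1/2 + sqrt(5)/2), {r^2, r^8}: (1)*(-1/2 + sqrt(5)/2), {r^3, r^7}: (-1)*(1/2 - sqrt(5)/2), {r^4, r^6}: (1)*(-sqrt(5)/2 - 1/2), {s, sr^2, ...}: (1)*(0), {sr, sr^3, ...}: (-1)*(0)
so (chi_3 * chi_5) takes values
  {e} -> 2, {r^5} -> 2, {r^1, r^9} -> -sqrt(5)/2 - 1/2, {r^2, r^8} -> -1/2 + sqrt(5)/2, {r^3, r^7} -> -1/2 + sqrt(5)/2, {r^4, r^6} -> -sqrt(5)/2 - 1/2, {s, sr^2, ...} -> 0, {sr, sr^3, ...} -> 0.
Now take the inner product of this character with each irreducible chi from the table, <chi_3*chi_5, chi> = (1/20) sum_C |C| (chi_3*chi_5)(C) conj(chi(C)):
  <chi_3*chi_5, chi_1> = (1/20)[1*(2)*conj(1) + 1*(2)*conj(1) + 2*(-sqrt(5)/2 - 1/2)*conj(1) + 2*(-1/2 + sqrt(5)/2)*conj(1) + 2*(-1/2 + sqrt(5)/2)*conj(1) + 2*(-sqrt(5)/2 - 1/2)*conj(1) + 5*(0)*conj(1) + 5*(0)*conj(1)]
      = (1/20)[(2) + (2) + (-sqrt(5) - 1) + (-1 + sqrt(5)) + (-1 + sqrt(5)) + (-sqrt(5) - 1) + (0) + (0)] = 0/20 = 0
  <chi_3*chi_5, chi_2> = (1/20)[1*(2)*conj(1) + 1*(2)*conj(1) + 2*(-sqrt(5)/2 - 1/2)*conj(1) + 2*(-1/2 + sqrt(5)/2)*conj(1) + 2*(-1/2 + sqrt(5)/2)*conj(1) + 2*(-sqrt(5)/2 - 1/2)*conj(1) + 5*(0)*conj(-1) + 5*(0)*conj(-1)]
      = (1/20)[(2) + (2) + (-sqrt(5) - 1) + (-1 + sqrt(5)) + (-1 + sqrt(5)) + (-sqrt(5) - 1) + (0) + (0)] = 0/20 = 0
  <chi_3*chi_5, chi_3> = (1/20)[1*(2)*conj(1) + 1*(2)*conj(-1) + 2*(-sqrt(5)/2 - 1/2)*conj(-1) + 2*(-1/2 + sqrt(5)/2)*conj(1) + 2*(-1/2 + sqrt(5)/2)*conj(-1) + 2*(-sqrt(5)/2 - 1/2)*conj(1) + 5*(0)*conj(1) + 5*(0)*conj(-1)]
      = (1/20)[(2) + (-2) + (1 + sqrt(5)) + (-1 + sqrt(5)) + (1 - sqrt(5)) + (-sqrt(5) - 1) + (0) + (0)] = 0/20 = 0
  <chi_3*chi_5, chi_4> = (1/20)[1*(2)*conj(1) + 1*(2)*conj(-1) + 2*(-sqrt(5)/2 - 1/2)*conj(-1) + 2*(-1/2 + sqrt(5)/2)*conj(1) + 2*(-1/2 + sqrt(5)/2)*conj(-1) + 2*(-sqrt(5)/2 - 1/2)*conj(1) + 5*(0)*conj(-1) + 5*(0)*conj(1)]
      = (1/20)[(2) + (-2) + (1 + sqrt(5)) + (-1 + sqrt(5)) + (1 - sqrt(5)) + (-sqrt(5) - 1) + (0) + (0)] = 0/20 = 0
  <chi_3*chi_5, chi_5> = (1/20)[1*(2)*conj(2) + 1*(2)*conj(-2) + 2*(-sqrt(5)/2 - 1/2)*conj(1/2 + sqrt(5)/2) + 2*(-1/2 + sqrt(5)/2)*conj(-1/2 + sqrt(5)/2) + 2*(-1/2 + sqrt(5)/2)*conj(1/2 - sqrt(5)/2) + 2*(-sqrt(5)/2 - 1/2)*conj(-sqrt(5)/2 - 1/2) + 5*(0)*conj(0) + 5*(0)*conj(0)]
      = (1/20)[(4) + (-4) + (-3 - sqrt(5)) + (3 - sqrt(5)) + (-3 + sqrt(5)) + (sqrt(5) + 3) + (0) + (0)] = 0/20 = 0
  <chi_3*chi_5, chi_6> = (1/20)[1*(2)*conj(2) + 1*(2)*conj(2) + 2*(-sqrt(5)/2 - 1/2)*conj(-1/2 + sqrt(5)/2) + 2*(-1/2 + sqrt(5)/2)*conj(-sqrt(5)/2 - 1/2) + 2*(-1/2 + sqrt(5)/2)*conj(-sqrt(5)/2 - 1/2) + 2*(-sqrt(5)/2 - 1/2)*conj(-1/2 + sqrt(5)/2) + 5*(0)*conj(0) + 5*(0)*conj(0)]
      = (1/20)[(4) + (4) + (-2) + (-2) + (-2) + (-2) + (0) + (0)] = 0/20 = 0
  <chi_3*chi_5, chi_7> = (1/20)[1*(2)*conj(2) + 1*(2)*conj(-2) + 2*(-sqrt(5)/2 - 1/2)*conj(1/2 - sqrt(5)/2) + 2*(-1/2 + sqrt(5)/2)*conj(-sqrt(5)/2 - 1/2) + 2*(-1/2 + sqrt(5)/2)*conj(1/2 + sqrt(5)/2) + 2*(-sqrt(5)/2 - 1/2)*conj(-1/2 + sqrt(5)/2) + 5*(0)*conj(0) + 5*(0)*conj(0)]
      = (1/20)[(4) + (-4) + (2) + (-2) + (2) + (-2) + (0) + (0)] = 0/20 = 0
  <chi_3*chi_5, chi_8> = (1/20)[1*(2)*conj(2) + 1*(2)*conj(2) + 2*(-sqrt(5)/2 - 1/2)*conj(-sqrt(5)/2 - 1/2) + 2*(-1/2 + sqrt(5)/2)*conj(-1/2 + sqrt(5)/2) + 2*(-1/2 + sqrt(5)/2)*conj(-1/2 + sqrt(5)/2) + 2*(-sqrt(5)/2 - 1/2)*conj(-sqrt(5)/2 - 1/2) + 5*(0)*conj(0) + 5*(0)*conj(0)]
      = (1/20)[(4) + (4) + (sqrt(5) + 3) + (3 - sqrt(5)) + (3 - sqrt(5)) + (sqrt(5) + 3) + (0) + (0)] = 20/20 = 1
Hence the multiplicities are chi_8: 1. Dimension check: dim(chi_3)*dim(chi_5) = 1*2 = 2 and sum (mult * dim) = 1*2 = 2.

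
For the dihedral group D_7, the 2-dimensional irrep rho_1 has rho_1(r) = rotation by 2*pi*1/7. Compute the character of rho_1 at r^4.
chi_{rho_1}(r^4) = 2*cos(2*pi*1*4/7) = -2*cos(pi/7)

Details: rho_1(r^4) is rotation by angle 2*pi*1*4/7, whose trace is 2*cos(2*pi*1*4/7) = -2*cos(pi/7).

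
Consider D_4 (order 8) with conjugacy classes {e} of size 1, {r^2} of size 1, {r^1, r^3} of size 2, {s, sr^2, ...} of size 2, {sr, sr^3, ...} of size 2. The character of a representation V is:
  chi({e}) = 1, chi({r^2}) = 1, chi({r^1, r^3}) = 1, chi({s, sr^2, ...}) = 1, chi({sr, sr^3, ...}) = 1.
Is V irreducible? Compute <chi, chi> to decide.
Irreducible: <chi, chi> = 1.

Justification: <chi, chi> = (1/|G|) sum_C |C| * |chi(C)|^2 = (1/8)[1*|1|^2 + 1*|1|^2 + 2*|1|^2 + 2*|1|^2 + 2*|1|^2]
  = (1/8)[(1) + (1) + (2) + (2) + (2)] = 8/8 = 1.
A character is irreducible iff <chi, chi> = 1, so this representation is irreducible.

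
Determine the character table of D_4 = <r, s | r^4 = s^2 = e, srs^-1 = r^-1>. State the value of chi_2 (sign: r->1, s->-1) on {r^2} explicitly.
Conjugacy classes: {e} of size 1, {r^2} of size 1, {r^1, r^3} of size 2, {s, sr^2, ...} of size 2, {sr, sr^3, ...} of size 2.
Character table:
  irrep \ class              {e} (size 1)  {r^2} (size 1)  {r^1, r^3} (size 2)  {s, sr^2, ...} (size 2)  {sr, sr^3, ...} (size 2)
  chi_1 (triv)               1             1               1                    1                        1                       
  chi_2 (sign: r->1, s->-1)  1             1               1                    -1                       -1                      
  chi_3 (r->-1, s->1)        1             1               -1                   1                        -1                      
  chi_4 (r->-1, s->-1)       1             1               -1                   -1                       1                       
  chi_5 (2d, j=1)            2             -2              0                    0                        0                       

Spot check: chi_2 (sign: r->1, s->-1) on {r^2} = 1.

Justification: D_4 has order 2*4 = 8 with 5 conjugacy classes, hence 5 irreducibles. Sum of squared dims 1 + 1 + 1 + 1 + 4 = 8 = |G|. Linear characters come from the abelianisation; the 2-dimensional irreps have character r^k -> 2*cos(2*pi*j*k/4), reflections -> 0.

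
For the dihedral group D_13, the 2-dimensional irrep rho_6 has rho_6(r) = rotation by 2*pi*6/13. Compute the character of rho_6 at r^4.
chi_{rho_6}(r^4) = 2*cos(2*pi*6*4/13) = 2*cos(4*pi/13)

Details: rho_6(r^4) is rotation by angle 2*pi*6*4/13, whose trace is 2*cos(2*pi*6*4/13) = 2*cos(4*pi/13).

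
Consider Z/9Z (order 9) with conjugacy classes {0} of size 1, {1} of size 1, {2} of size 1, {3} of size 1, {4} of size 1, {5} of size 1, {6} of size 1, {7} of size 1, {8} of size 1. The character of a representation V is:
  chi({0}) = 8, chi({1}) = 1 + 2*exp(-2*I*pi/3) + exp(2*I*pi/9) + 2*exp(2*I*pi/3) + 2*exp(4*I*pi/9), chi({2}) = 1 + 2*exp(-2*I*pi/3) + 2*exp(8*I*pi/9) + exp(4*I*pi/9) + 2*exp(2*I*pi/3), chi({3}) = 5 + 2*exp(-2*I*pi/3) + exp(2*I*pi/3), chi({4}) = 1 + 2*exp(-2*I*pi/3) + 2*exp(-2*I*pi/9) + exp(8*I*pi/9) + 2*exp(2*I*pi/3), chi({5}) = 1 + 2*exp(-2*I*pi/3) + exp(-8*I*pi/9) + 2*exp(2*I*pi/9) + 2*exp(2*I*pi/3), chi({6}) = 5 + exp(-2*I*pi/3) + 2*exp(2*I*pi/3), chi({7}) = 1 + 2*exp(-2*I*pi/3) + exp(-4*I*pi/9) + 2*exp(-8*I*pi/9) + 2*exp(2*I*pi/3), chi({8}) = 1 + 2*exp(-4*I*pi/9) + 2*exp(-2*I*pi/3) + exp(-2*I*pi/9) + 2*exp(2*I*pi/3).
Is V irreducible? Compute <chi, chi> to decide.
Not irreducible (reducible): <chi, chi> = 14 > 1.

Reasoning: <chi, chi> = (1/|G|) sum_C |C| * |chi(C)|^2 = (1/9)[1*|8|^2 + 1*|1 + 2*exp(-2*I*pi/3) + exp(2*I*pi/9) + 2*exp(2*I*pi/3) + 2*exp(4*I*pi/9)|^2 + 1*|1 + 2*exp(-2*I*pi/3) + 2*exp(8*I*pi/9) + exp(4*I*pi/9) + 2*exp(2*I*pi/3)|^2 + 1*|5 + 2*exp(-2*I*pi/3) + exp(2*I*pi/3)|^2 + 1*|1 + 2*exp(-2*I*pi/3) + 2*exp(-2*I*pi/9) + exp(8*I*pi/9) + 2*exp(2*I*pi/3)|^2 + 1*|1 + 2*exp(-2*I*pi/3) + exp(-8*I*pi/9) + 2*exp(2*I*pi/9) + 2*exp(2*I*pi/3)|^2 + 1*|5 + exp(-2*I*pi/3) + 2*exp(2*I*pi/3)|^2 + 1*|1 + 2*exp(-2*I*pi/3) + exp(-4*I*pi/9) + 2*exp(-8*I*pi/9) + 2*exp(2*I*pi/3)|^2 + 1*|1 + 2*exp(-4*I*pi/9) + 2*exp(-2*I*pi/3) + exp(-2*I*pi/9) + 2*exp(2*I*pi/3)|^2]
  = (1/9)[(64) + (14 + 8*exp(-2*I*pi/3) + 7*exp(-2*I*pi/9) + 4*exp(-4*I*pi/9) + 6*exp(-8*I*pi/9) + 6*exp(8*I*pi/9) + 4*exp(4*I*pi/9) + 7*exp(2*I*pi/9) + 8*exp(2*I*pi/3)) + (14 + 8*exp(-2*I*pi/3) + 7*exp(-4*I*pi/9) + 6*exp(-2*I*pi/9) + 4*exp(-8*I*pi/9) + 4*exp(8*I*pi/9) + 6*exp(2*I*pi/9) + 7*exp(4*I*pi/9) + 8*exp(2*I*pi/3)) + (13) + (14 + 8*exp(-2*I*pi/3) + 6*exp(-4*I*pi/9) + 4*exp(-2*I*pi/9) + 7*exp(-8*I*pi/9) + 7*exp(8*I*pi/9) + 4*exp(2*I*pi/9) + 6*exp(4*I*pi/9) + 8*exp(2*I*pi/3)) + (14 + 8*exp(-2*I*pi/3) + 6*exp(-4*I*pi/9) + 4*exp(-2*I*pi/9) + 7*exp(-8*I*pi/9) + 7*exp(8*I*pi/9) + 4*exp(2*I*pi/9) + 6*exp(4*I*pi/9) + 8*exp(2*I*pi/3)) + (13) + (14 + 8*exp(-2*I*pi/3) + 7*exp(-4*I*pi/9) + 6*exp(-2*I*pi/9) + 4*exp(-8*I*pi/9) + 4*exp(8*I*pi/9) + 6*exp(2*I*pi/9) + 7*exp(4*I*pi/9) + 8*exp(2*I*pi/3)) + (14 + 8*exp(-2*I*pi/3) + 7*exp(-2*I*pi/9) + 4*exp(-4*I*pi/9) + 6*exp(-8*I*pi/9) + 6*exp(8*I*pi/9) + 4*exp(4*I*pi/9) + 7*exp(2*I*pi/9) + 8*exp(2*I*pi/3))] = 126/9 = 14.
(Exp terms are combined using exp(i*s)*conj(exp(i*t)) = exp(i*(s-t)), and sums of them are collapsed using the identity that for every m > 1 the m distinct m-th roots of unity sum to 0, e.g. 1 + exp(2*I*pi/3) + exp(-2*I*pi/3) = 0.)
A character is irreducible iff <chi, chi> = 1, so this representation is reducible.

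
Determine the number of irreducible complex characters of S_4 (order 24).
5

Derivation: The number of irreducible complex representations of a finite group equals its number of conjugacy classes. Conjugacy classes in S_4 correspond to cycle types, i.e. partitions of 4; there are p(4) = 5 of them, so S_4 (order 24) has exactly 5 irreducible complex representations.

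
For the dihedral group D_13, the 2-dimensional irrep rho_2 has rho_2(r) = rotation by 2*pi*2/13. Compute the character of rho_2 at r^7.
chi_{rho_2}(r^7) = 2*cos(2*pi*2*7/13) = 2*cos(28*pi/13)

Argument: rho_2(r^7) is rotation by angle 2*pi*2*7/13, whose trace is 2*cos(2*pi*2*7/13) = 2*cos(28*pi/13).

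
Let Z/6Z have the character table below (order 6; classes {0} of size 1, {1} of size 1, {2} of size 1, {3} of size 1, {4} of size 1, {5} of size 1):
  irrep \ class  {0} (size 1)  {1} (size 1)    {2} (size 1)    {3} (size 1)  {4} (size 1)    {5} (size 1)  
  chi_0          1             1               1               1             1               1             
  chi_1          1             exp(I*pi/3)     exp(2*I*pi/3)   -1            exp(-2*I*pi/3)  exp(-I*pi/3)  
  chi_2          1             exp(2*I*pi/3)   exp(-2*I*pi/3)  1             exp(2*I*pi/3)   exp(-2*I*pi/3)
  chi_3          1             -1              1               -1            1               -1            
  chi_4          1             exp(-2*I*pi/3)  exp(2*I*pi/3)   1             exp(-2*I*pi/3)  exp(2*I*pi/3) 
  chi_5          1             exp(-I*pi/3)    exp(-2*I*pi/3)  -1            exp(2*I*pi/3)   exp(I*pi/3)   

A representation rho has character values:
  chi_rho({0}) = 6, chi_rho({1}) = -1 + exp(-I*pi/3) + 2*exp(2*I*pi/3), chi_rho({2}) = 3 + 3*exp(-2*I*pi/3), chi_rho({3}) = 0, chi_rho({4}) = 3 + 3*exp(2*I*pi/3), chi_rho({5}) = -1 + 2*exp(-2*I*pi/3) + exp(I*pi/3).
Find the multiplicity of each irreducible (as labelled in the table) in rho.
Multiplicities: chi_0: 1, chi_1: 0, chi_2: 2, chi_3: 2, chi_4: 0, chi_5: 1.

Working: Use <chi_rho, chi> = (1/|G|) sum_C |C| * chi_rho(C) * conj(chi(C)) with |G| = 6 for each irreducible chi in the table:
  <chi_rho, chi_0> = (1/6)[1*(6)*conj(1) + 1*(-1 + exp(-I*pi/3) + 2*exp(2*I*pi/3))*conj(1) + 1*(3 + 3*exp(-2*I*pi/3))*conj(1) + 1*(0)*conj(1) + 1*(3 + 3*exp(2*I*pi/3))*conj(1) + 1*(-1 + 2*exp(-2*I*pi/3) + exp(I*pi/3))*conj(1)]
      = (1/6)[(6) + (-1 + exp(-I*pi/3) + 2*exp(2*I*pi/3)) + (3 + 3*exp(-2*I*pi/3)) + (0) + (3 + 3*exp(2*I*pi/3)) + (-1 + 2*exp(-2*I*pi/3) + exp(I*pi/3))] = 6/6 = 1
  <chi_rho, chi_1> = (1/6)[1*(6)*conj(1) + 1*(-1 + exp(-I*pi/3) + 2*exp(2*I*pi/3))*conj(exp(I*pi/3)) + 1*(3 + 3*exp(-2*I*pi/3))*conj(exp(2*I*pi/3)) + 1*(0)*conj(-1) + 1*(3 + 3*exp(2*I*pi/3))*conj(exp(-2*I*pi/3)) + 1*(-1 + 2*exp(-2*I*pi/3) + exp(I*pi/3))*conj(exp(-I*pi/3))]
      = (1/6)[(6) + (exp(-2*I*pi/3) - exp(-I*pi/3) + 2*exp(I*pi/3)) + (-3) + (0) + (-3) + (2*exp(-I*pi/3) - exp(I*pi/3) + exp(2*I*pi/3))] = 0/6 = 0
  <chi_rho, chi_2> = (1/6)[1*(6)*conj(1) + 1*(-1 + exp(-I*pi/3) + 2*exp(2*I*pi/3))*conj(exp(2*I*pi/3)) + 1*(3 + 3*exp(-2*I*pi/3))*conj(exp(-2*I*pi/3)) + 1*(0)*conj(1) + 1*(3 + 3*exp(2*I*pi/3))*conj(exp(2*I*pi/3)) + 1*(-1 + 2*exp(-2*I*pi/3) + exp(I*pi/3))*conj(exp(-2*I*pi/3))]
      = (1/6)[(6) + (1 - exp(-2*I*pi/3)) + (3 + 3*exp(2*I*pi/3)) + (0) + (3 + 3*exp(-2*I*pi/3)) + (1 - exp(2*I*pi/3))] = 12/6 = 2
  <chi_rho, chi_3> = (1/6)[1*(6)*conj(1) + 1*(-1 + exp(-I*pi/3) + 2*exp(2*I*pi/3))*conj(-1) + 1*(3 + 3*exp(-2*I*pi/3))*conj(1) + 1*(0)*conj(-1) + 1*(3 + 3*exp(2*I*pi/3))*conj(1) + 1*(-1 + 2*exp(-2*I*pi/3) + exp(I*pi/3))*conj(-1)]
      = (1/6)[(6) + (1 - 2*exp(2*I*pi/3) - exp(-I*pi/3)) + (3 + 3*exp(-2*I*pi/3)) + (0) + (3 + 3*exp(2*I*pi/3)) + (1 - exp(I*pi/3) - 2*exp(-2*I*pi/3))] = 12/6 = 2
  <chi_rho, chi_4> = (1/6)[1*(6)*conj(1) + 1*(-1 + exp(-I*pi/3) + 2*exp(2*I*pi/3))*conj(exp(-2*I*pi/3)) + 1*(3 + 3*exp(-2*I*pi/3))*conj(exp(2*I*pi/3)) + 1*(0)*conj(1) + 1*(3 + 3*exp(2*I*pi/3))*conj(exp(-2*I*pi/3)) + 1*(-1 + 2*exp(-2*I*pi/3) + exp(I*pi/3))*conj(exp(2*I*pi/3))]
      = (1/6)[(6) + (2*exp(-2*I*pi/3) - exp(2*I*pi/3) + exp(I*pi/3)) + (-3) + (0) + (-3) + (exp(-I*pi/3) - exp(-2*I*pi/3) + 2*exp(2*I*pi/3))] = 0/6 = 0
  <chi_rho, chi_5> = (1/6)[1*(6)*conj(1) + 1*(-1 + exp(-I*pi/3) + 2*exp(2*I*pi/3))*conj(exp(-I*pi/3)) + 1*(3 + 3*exp(-2*I*pi/3))*conj(exp(-2*I*pi/3)) + 1*(0)*conj(-1) + 1*(3 + 3*exp(2*I*pi/3))*conj(exp(2*I*pi/3)) + 1*(-1 + 2*exp(-2*I*pi/3) + exp(I*pi/3))*conj(exp(I*pi/3))]
      = (1/6)[(6) + (-1 - exp(I*pi/3)) + (3 + 3*exp(2*I*pi/3)) + (0) + (3 + 3*exp(-2*I*pi/3)) + (-1 - exp(-I*pi/3))] = 6/6 = 1
(Exp terms are combined using exp(i*s)*conj(exp(i*t)) = exp(i*(s-t)), and sums of them are collapsed using the identity that for every m > 1 the m distinct m-th roots of unity sum to 0, e.g. 1 + exp(2*I*pi/3) + exp(-2*I*pi/3) = 0.)
Dimension check: dim(rho) = sum (mult * dim) = 1*1 + 0*1 + 2*1 + 2*1 + 0*1 + 1*1 = 6 = chi_rho(e) = 6.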